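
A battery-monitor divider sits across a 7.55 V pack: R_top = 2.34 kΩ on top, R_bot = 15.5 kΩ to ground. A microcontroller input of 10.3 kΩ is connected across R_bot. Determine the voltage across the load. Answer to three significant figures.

V_out ≈ 5.48 V

The load sits in parallel with R_bot: R_bot‖R_L = (15.5 × 10.3) / (15.5 + 10.3) = 6.188 kΩ.
V_out = 7.55 × 6.188 / (2.34 + 6.188) = 7.55 × 6.188/8.528 = 5.48 V.
(Unloaded it would have been 6.56 V.)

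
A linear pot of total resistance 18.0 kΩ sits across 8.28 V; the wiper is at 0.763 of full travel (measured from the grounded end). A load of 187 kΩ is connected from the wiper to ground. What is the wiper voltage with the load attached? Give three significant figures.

V ≈ 6.21 V

The wiper splits the pot into (1−α)R = 4.266 kΩ above and αR = 13.73 kΩ below.
Lower section ‖ load = 12.79 kΩ.
V_wiper = 8.28 × 12.79/(4.266 + 12.79) = 6.21 V.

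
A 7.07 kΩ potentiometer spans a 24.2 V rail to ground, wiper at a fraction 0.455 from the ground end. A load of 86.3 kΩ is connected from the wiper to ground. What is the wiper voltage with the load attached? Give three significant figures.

The wiper splits the pot into (1−α)R = 3.853 kΩ above and αR = 3.217 kΩ below.
Lower section ‖ load = 3.101 kΩ.
V_wiper = 24.2 × 3.101/(3.853 + 3.101) = 10.8 V.

V ≈ 10.8 V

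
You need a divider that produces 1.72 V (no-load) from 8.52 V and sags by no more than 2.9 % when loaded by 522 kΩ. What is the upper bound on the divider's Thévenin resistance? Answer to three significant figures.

R_th ≤ 15.6 kΩ

Loading drop = R_th/(R_th + R_L) ≤ 0.0290, so R_th ≤ R_L · ε/(1−ε) = 522 kΩ × 0.0290/0.9710 = 15.6 kΩ.
(Any R1, R2 with R2/(R1+R2) = 0.202 and R1‖R2 ≤ 15.6 kΩ will meet the spec.)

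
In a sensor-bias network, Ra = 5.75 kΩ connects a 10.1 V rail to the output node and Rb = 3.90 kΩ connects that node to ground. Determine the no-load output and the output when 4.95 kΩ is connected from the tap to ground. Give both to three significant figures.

Unloaded: 4.08 V; loaded: 2.78 V

Open-circuit: V = 10.1 × 3.90/(5.75 + 3.90) = 4.08 V.
With the load, Rb becomes Rb‖R_L = 2.181 kΩ, so V = 10.1 × 2.181/7.931 = 2.78 V.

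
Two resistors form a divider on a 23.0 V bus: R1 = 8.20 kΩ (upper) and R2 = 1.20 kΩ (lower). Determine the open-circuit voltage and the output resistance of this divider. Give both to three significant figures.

V_th = 2.94 V, R_th = 1.05 kΩ

V_th is the open-circuit tap voltage: 23.0 × 1.20/(8.20 + 1.20) = 2.94 V.
With the supply zeroed, R1 and R2 appear in parallel from the tap: R_th = R1‖R2 = (8.20 × 1.20)/9.400 = 1.05 kΩ.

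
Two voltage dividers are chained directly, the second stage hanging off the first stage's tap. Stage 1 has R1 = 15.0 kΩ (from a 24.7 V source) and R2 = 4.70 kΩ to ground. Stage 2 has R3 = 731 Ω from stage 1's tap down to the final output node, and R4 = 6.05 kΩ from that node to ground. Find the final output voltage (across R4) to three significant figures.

Stage 2 presents R3+R4 = 6781 Ω as a load on stage 1's tap.
Stage 1's lower leg becomes R2‖(R3+R4) = 2776 Ω, so V_mid = 24.7 × 2776/17780 = 3.857 V.
Stage 2 is itself unloaded: V_out = V_mid × R4/(R3+R4) = 3.857 × 6050/6781 = 3.44 V.

V_out ≈ 3.44 V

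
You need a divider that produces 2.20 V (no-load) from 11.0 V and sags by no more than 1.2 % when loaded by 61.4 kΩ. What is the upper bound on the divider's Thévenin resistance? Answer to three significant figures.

R_th ≤ 746 Ω

Loading drop = R_th/(R_th + R_L) ≤ 0.0120, so R_th ≤ R_L · ε/(1−ε) = 61.4 kΩ × 0.0120/0.9880 = 746 Ω.
(Any R1, R2 with R2/(R1+R2) = 0.200 and R1‖R2 ≤ 746 Ω will meet the spec.)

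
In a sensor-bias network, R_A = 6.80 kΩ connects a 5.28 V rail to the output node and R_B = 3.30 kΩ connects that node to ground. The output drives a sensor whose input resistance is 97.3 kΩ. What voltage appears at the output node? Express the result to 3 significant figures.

The load sits in parallel with R_B: R_B‖R_L = (3.30 × 97.3) / (3.30 + 97.3) = 3.192 kΩ.
V_out = 5.28 × 3.192 / (6.80 + 3.192) = 5.28 × 3.192/9.992 = 1.69 V.

V_out ≈ 1.69 V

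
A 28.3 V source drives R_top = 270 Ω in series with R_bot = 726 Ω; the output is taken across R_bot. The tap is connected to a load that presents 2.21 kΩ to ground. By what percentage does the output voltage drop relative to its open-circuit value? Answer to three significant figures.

8.18 %

Unloaded V = 28.3 × 726/996.0 = 20.628 V.
Loaded: R_bot‖R_L = 546.5 Ω, giving V = 28.3 × 546.5/816.5 = 18.942 V.
Drop = (20.628 − 18.942) / 20.628 = 8.18 %.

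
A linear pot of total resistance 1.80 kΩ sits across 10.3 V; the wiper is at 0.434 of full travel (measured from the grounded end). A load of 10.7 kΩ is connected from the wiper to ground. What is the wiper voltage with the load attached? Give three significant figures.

V ≈ 4.29 V

The wiper splits the pot into (1−α)R = 1019 Ω above and αR = 781.2 Ω below.
Lower section ‖ load = 728.0 Ω.
V_wiper = 10.3 × 728.0/(1019 + 728.0) = 4.29 V.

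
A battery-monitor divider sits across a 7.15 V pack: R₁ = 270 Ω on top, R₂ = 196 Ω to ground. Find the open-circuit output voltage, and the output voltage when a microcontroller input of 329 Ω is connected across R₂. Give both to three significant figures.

Unloaded: 3.01 V; loaded: 2.24 V

Open-circuit: V = 7.15 × 196/(270 + 196) = 3.01 V.
With the load, R₂ becomes R₂‖R_L = 122.8 Ω, so V = 7.15 × 122.8/392.8 = 2.24 V.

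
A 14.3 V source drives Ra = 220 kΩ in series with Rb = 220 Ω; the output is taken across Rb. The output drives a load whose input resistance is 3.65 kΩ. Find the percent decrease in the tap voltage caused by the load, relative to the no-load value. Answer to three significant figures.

The divider's output (Thévenin) resistance is Ra‖Rb = 219.8 Ω.
Fractional drop under load = R_th/(R_th + R_L) = 219.8 / (219.8 + 3650) = 0.05679.
So the output falls by 5.68 %.

5.68 %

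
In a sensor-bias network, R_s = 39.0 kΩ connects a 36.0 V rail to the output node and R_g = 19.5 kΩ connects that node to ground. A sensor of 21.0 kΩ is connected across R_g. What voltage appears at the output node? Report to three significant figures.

V_out ≈ 7.41 V

The load sits in parallel with R_g: R_g‖R_L = (19.5 × 21.0) / (19.5 + 21.0) = 10.11 kΩ.
V_out = 36.0 × 10.11 / (39.0 + 10.11) = 36.0 × 10.11/49.11 = 7.41 V.
(Unloaded it would have been 12.0 V.)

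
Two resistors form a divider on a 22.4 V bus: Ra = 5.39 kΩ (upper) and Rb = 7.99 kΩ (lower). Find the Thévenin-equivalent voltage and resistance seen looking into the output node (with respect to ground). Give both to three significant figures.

V_th is the open-circuit tap voltage: 22.4 × 7.99/(5.39 + 7.99) = 13.4 V.
With the supply zeroed, Ra and Rb appear in parallel from the tap: R_th = Ra‖Rb = (5.39 × 7.99)/13.38 = 3.22 kΩ.

V_th = 13.4 V, R_th = 3.22 kΩ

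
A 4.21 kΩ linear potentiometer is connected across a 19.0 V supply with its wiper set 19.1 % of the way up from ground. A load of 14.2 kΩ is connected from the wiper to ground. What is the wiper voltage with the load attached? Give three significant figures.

The wiper splits the pot into (1−α)R = 3406 Ω above and αR = 804.1 Ω below.
Lower section ‖ load = 761.0 Ω.
V_wiper = 19.0 × 761.0/(3406 + 761.0) = 3.47 V.

V ≈ 3.47 V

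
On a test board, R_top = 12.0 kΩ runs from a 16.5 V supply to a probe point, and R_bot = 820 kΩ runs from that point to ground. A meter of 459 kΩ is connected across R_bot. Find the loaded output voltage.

The load sits in parallel with R_bot: R_bot‖R_L = (820 × 459) / (820 + 459) = 294.3 kΩ.
V_out = 16.5 × 294.3 / (12.0 + 294.3) = 16.5 × 294.3/306.3 = 15.9 V.

V_out ≈ 15.9 V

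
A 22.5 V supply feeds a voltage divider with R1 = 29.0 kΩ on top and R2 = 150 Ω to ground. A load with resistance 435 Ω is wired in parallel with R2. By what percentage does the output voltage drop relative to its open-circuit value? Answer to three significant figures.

25.5 %

Unloaded V = 22.5 × 150/29150 = 0.1158 V.
Loaded: R2‖R_L = 111.5 Ω, giving V = 22.5 × 111.5/29110 = 0.08621 V.
Drop = (0.1158 − 0.08621) / 0.1158 = 25.5 %.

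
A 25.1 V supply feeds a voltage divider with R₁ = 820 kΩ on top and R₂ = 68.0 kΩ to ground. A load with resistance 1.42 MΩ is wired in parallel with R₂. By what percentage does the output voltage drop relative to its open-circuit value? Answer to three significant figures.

4.23 %

The divider's output (Thévenin) resistance is R₁‖R₂ = 62.79 kΩ.
Fractional drop under load = R_th/(R_th + R_L) = 62.79 / (62.79 + 1420) = 0.04235.
So the output falls by 4.23 %.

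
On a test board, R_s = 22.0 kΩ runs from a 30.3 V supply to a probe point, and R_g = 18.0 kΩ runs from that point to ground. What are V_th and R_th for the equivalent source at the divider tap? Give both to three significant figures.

V_th is the open-circuit tap voltage: 30.3 × 18.0/(22.0 + 18.0) = 13.6 V.
With the supply zeroed, R_s and R_g appear in parallel from the tap: R_th = R_s‖R_g = (22.0 × 18.0)/40.00 = 9.90 kΩ.

V_th = 13.6 V, R_th = 9.90 kΩ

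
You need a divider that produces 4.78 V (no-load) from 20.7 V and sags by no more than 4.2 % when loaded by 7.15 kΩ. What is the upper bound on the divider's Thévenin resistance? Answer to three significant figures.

Loading drop = R_th/(R_th + R_L) ≤ 0.0420, so R_th ≤ R_L · ε/(1−ε) = 7.15 kΩ × 0.0420/0.9580 = 313 Ω.
(Any R1, R2 with R2/(R1+R2) = 0.231 and R1‖R2 ≤ 313 Ω will meet the spec.)

R_th ≤ 313 Ω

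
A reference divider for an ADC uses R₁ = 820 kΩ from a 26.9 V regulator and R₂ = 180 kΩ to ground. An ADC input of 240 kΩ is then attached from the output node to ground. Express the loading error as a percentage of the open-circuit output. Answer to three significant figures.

The divider's output (Thévenin) resistance is R₁‖R₂ = 147.6 kΩ.
Fractional drop under load = R_th/(R_th + R_L) = 147.6 / (147.6 + 240) = 0.3808.
So the output falls by 38.1 %.

38.1 %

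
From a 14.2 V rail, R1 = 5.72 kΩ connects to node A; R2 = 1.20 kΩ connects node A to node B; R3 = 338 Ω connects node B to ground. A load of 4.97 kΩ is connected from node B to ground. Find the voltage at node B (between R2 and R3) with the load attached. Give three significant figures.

V ≈ 0.621 V

At node B, R3 is in parallel with the load: R3‖R_L = 316.5 Ω.
Below node A the resistance is R2 + (R3‖R_L) = 1516 Ω, so V_A = 14.2 × 1516/7236 = 2.976 V.
Then V_B = V_A × (R3‖R_L)/(R2 + R3‖R_L) = 2.976 × 316.5/1516 = 0.621 V.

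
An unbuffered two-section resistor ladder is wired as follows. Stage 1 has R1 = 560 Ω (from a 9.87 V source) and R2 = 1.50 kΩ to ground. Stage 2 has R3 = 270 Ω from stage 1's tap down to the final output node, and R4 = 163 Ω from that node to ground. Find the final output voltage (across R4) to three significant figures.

V_out ≈ 1.39 V

Stage 2 presents R3+R4 = 433.0 Ω as a load on stage 1's tap.
Stage 1's lower leg becomes R2‖(R3+R4) = 336.0 Ω, so V_mid = 9.87 × 336.0/896.0 = 3.701 V.
Stage 2 is itself unloaded: V_out = V_mid × R4/(R3+R4) = 3.701 × 163/433.0 = 1.39 V.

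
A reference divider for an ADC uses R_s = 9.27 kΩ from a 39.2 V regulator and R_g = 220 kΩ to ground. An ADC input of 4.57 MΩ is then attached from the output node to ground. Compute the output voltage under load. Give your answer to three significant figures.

V_out ≈ 37.5 V

The load sits in parallel with R_g: R_g‖R_L = (220 × 4570) / (220 + 4570) = 209.9 kΩ.
V_out = 39.2 × 209.9 / (9.27 + 209.9) = 39.2 × 209.9/219.2 = 37.5 V.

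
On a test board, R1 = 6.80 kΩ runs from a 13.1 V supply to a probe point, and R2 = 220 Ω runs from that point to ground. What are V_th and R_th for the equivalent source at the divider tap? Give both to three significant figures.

V_th = 0.411 V, R_th = 213 Ω

V_th is the open-circuit tap voltage: 13.1 × 220/(6800 + 220) = 0.411 V.
With the supply zeroed, R1 and R2 appear in parallel from the tap: R_th = R1‖R2 = (6800 × 220)/7020 = 213 Ω.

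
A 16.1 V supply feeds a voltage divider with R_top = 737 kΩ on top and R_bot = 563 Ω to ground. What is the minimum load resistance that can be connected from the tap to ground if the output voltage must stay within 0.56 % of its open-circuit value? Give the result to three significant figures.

R_L(min) ≈ 99.9 kΩ

Output resistance R_th = R_top‖R_bot = (737000 × 563)/737600 = 562.6 Ω.
The fractional drop is R_th/(R_th + R_L); requiring this ≤ 0.00560 gives R_L ≥ R_th(1/0.00560 − 1) = 562.6 × 177.6 = 99.9 kΩ.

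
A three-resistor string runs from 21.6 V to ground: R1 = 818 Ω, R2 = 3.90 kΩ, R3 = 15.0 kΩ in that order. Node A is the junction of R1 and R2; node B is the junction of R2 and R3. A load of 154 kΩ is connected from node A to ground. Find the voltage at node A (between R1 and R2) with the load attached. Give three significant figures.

V ≈ 20.6 V

Below node A the series string R2+R3 = 18900 Ω sits in parallel with the 154000 Ω load: 16830 Ω.
V_A = 21.6 × 16830/(818 + 16830) = 20.6 V.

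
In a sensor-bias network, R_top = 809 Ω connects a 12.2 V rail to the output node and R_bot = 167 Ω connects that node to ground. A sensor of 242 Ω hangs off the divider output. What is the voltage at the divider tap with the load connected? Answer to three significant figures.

The load sits in parallel with R_bot: R_bot‖R_L = (167 × 242) / (167 + 242) = 98.81 Ω.
V_out = 12.2 × 98.81 / (809 + 98.81) = 12.2 × 98.81/907.8 = 1.33 V.
(Unloaded it would have been 2.09 V.)

V_out ≈ 1.33 V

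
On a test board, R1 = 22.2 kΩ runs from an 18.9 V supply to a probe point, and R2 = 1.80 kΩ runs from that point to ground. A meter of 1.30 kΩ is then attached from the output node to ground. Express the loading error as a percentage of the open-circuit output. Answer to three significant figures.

56.2 %

The divider's output (Thévenin) resistance is R1‖R2 = 1.665 kΩ.
Fractional drop under load = R_th/(R_th + R_L) = 1.665 / (1.665 + 1.30) = 0.5616.
So the output falls by 56.2 %.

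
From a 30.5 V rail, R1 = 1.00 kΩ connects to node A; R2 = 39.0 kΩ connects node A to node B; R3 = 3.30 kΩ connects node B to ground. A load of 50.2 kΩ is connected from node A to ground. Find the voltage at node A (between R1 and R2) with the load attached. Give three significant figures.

Below node A the series string R2+R3 = 42.30 kΩ sits in parallel with the 50.2 kΩ load: 22.96 kΩ.
V_A = 30.5 × 22.96/(1.00 + 22.96) = 29.2 V.

V ≈ 29.2 V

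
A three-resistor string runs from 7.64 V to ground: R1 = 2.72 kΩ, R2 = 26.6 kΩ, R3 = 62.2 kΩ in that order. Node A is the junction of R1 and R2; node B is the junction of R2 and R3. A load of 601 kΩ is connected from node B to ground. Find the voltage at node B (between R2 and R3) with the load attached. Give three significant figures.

V ≈ 5.03 V

At node B, R3 is in parallel with the load: R3‖R_L = 56.37 kΩ.
Below node A the resistance is R2 + (R3‖R_L) = 82.97 kΩ, so V_A = 7.64 × 82.97/85.69 = 7.397 V.
Then V_B = V_A × (R3‖R_L)/(R2 + R3‖R_L) = 7.397 × 56.37/82.97 = 5.03 V.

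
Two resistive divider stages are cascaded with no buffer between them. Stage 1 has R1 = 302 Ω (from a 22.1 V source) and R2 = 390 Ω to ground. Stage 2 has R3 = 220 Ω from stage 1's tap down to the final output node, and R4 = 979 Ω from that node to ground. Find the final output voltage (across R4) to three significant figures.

Stage 2 presents R3+R4 = 1199 Ω as a load on stage 1's tap.
Stage 1's lower leg becomes R2‖(R3+R4) = 294.3 Ω, so V_mid = 22.1 × 294.3/596.3 = 10.91 V.
Stage 2 is itself unloaded: V_out = V_mid × R4/(R3+R4) = 10.91 × 979/1199 = 8.91 V.

V_out ≈ 8.91 V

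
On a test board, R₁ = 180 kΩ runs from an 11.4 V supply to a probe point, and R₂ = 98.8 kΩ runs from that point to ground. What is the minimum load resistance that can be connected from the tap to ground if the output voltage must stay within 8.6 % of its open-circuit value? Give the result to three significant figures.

R_L(min) ≈ 678 kΩ

Output resistance R_th = R₁‖R₂ = (180 × 98.8)/278.8 = 63.79 kΩ.
The fractional drop is R_th/(R_th + R_L); requiring this ≤ 0.0860 gives R_L ≥ R_th(1/0.0860 − 1) = 63.79 × 10.63 = 678 kΩ.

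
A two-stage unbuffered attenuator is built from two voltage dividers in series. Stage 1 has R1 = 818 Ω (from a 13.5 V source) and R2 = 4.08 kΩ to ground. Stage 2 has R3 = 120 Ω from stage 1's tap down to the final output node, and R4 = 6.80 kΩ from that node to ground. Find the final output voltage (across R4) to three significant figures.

V_out ≈ 10.1 V

Stage 2 presents R3+R4 = 6920 Ω as a load on stage 1's tap.
Stage 1's lower leg becomes R2‖(R3+R4) = 2567 Ω, so V_mid = 13.5 × 2567/3385 = 10.24 V.
Stage 2 is itself unloaded: V_out = V_mid × R4/(R3+R4) = 10.24 × 6800/6920 = 10.1 V.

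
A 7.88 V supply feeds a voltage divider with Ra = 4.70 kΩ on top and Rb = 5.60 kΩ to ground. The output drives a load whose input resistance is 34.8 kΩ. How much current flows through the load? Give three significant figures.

Rb‖R_L = 4.824 kΩ; V_out = 7.88 × 4.824/9.524 = 3.991 V.
I_L = V_out / R_L = 3.991 / 34.8 kΩ = 0.115 mA.

I_L ≈ 0.115 mA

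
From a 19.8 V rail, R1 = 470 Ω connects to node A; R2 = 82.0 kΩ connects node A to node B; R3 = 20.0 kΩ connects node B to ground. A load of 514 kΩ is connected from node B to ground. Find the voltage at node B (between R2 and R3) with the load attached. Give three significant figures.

V ≈ 3.75 V

At node B, R3 is in parallel with the load: R3‖R_L = 19250 Ω.
Below node A the resistance is R2 + (R3‖R_L) = 101300 Ω, so V_A = 19.8 × 101300/101700 = 19.71 V.
Then V_B = V_A × (R3‖R_L)/(R2 + R3‖R_L) = 19.71 × 19250/101300 = 3.75 V.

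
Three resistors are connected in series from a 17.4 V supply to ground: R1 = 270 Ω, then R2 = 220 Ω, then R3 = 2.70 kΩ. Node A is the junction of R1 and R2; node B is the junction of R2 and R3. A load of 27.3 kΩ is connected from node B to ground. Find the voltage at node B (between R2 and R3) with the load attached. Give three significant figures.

V ≈ 14.5 V

At node B, R3 is in parallel with the load: R3‖R_L = 2457 Ω.
Below node A the resistance is R2 + (R3‖R_L) = 2677 Ω, so V_A = 17.4 × 2677/2947 = 15.81 V.
Then V_B = V_A × (R3‖R_L)/(R2 + R3‖R_L) = 15.81 × 2457/2677 = 14.5 V.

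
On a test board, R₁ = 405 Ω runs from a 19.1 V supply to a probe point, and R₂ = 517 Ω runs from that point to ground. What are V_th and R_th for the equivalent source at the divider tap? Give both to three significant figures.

V_th is the open-circuit tap voltage: 19.1 × 517/(405 + 517) = 10.7 V.
With the supply zeroed, R₁ and R₂ appear in parallel from the tap: R_th = R₁‖R₂ = (405 × 517)/922.0 = 227 Ω.

V_th = 10.7 V, R_th = 227 Ω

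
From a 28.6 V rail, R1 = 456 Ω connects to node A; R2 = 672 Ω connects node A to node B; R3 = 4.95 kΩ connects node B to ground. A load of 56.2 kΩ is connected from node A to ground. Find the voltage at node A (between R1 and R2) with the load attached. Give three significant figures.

Below node A the series string R2+R3 = 5622 Ω sits in parallel with the 56200 Ω load: 5111 Ω.
V_A = 28.6 × 5111/(456 + 5111) = 26.3 V.

V ≈ 26.3 V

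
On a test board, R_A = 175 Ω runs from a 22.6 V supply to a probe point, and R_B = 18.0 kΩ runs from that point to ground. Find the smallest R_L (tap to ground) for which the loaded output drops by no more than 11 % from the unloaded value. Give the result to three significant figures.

R_L(min) ≈ 1.40 kΩ

Output resistance R_th = R_A‖R_B = (175 × 18000)/18180 = 173.3 Ω.
The fractional drop is R_th/(R_th + R_L); requiring this ≤ 0.110 gives R_L ≥ R_th(1/0.110 − 1) = 173.3 × 8.091 = 1.40 kΩ.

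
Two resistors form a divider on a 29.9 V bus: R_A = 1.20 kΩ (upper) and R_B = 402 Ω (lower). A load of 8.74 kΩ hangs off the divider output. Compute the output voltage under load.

The load sits in parallel with R_B: R_B‖R_L = (402 × 8740) / (402 + 8740) = 384.3 Ω.
V_out = 29.9 × 384.3 / (1200 + 384.3) = 29.9 × 384.3/1584 = 7.25 V.
(Unloaded it would have been 7.50 V.)

V_out ≈ 7.25 V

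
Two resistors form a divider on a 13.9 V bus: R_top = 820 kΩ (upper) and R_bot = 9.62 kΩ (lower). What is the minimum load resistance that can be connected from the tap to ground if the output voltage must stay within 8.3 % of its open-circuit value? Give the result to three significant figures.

R_L(min) ≈ 105 kΩ

Output resistance R_th = R_top‖R_bot = (820 × 9.62)/829.6 = 9.508 kΩ.
The fractional drop is R_th/(R_th + R_L); requiring this ≤ 0.0830 gives R_L ≥ R_th(1/0.0830 − 1) = 9.508 × 11.05 = 105 kΩ.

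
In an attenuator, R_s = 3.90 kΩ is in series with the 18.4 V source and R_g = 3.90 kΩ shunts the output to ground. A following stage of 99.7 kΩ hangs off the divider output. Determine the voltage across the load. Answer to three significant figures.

The load sits in parallel with R_g: R_g‖R_L = (3.90 × 99.7) / (3.90 + 99.7) = 3.753 kΩ.
V_out = 18.4 × 3.753 / (3.90 + 3.753) = 18.4 × 3.753/7.653 = 9.02 V.

V_out ≈ 9.02 V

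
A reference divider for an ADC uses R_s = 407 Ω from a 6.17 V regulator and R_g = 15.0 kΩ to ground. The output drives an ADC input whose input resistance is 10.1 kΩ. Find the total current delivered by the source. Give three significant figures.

R_g‖R_L = 6036 Ω, so the source sees R_s + R_g‖R_L = 6443 Ω.
I = 6.17 V / 6443 Ω = 0.958 mA.

I ≈ 0.958 mA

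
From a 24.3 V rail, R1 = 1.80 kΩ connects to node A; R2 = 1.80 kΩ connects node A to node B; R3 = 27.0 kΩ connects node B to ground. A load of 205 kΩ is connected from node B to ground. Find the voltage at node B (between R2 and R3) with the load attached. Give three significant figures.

V ≈ 21.1 V

At node B, R3 is in parallel with the load: R3‖R_L = 23.86 kΩ.
Below node A the resistance is R2 + (R3‖R_L) = 25.66 kΩ, so V_A = 24.3 × 25.66/27.46 = 22.71 V.
Then V_B = V_A × (R3‖R_L)/(R2 + R3‖R_L) = 22.71 × 23.86/25.66 = 21.1 V.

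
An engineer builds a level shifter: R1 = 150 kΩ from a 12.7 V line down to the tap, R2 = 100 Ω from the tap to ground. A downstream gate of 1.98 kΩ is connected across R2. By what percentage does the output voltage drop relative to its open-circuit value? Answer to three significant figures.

The divider's output (Thévenin) resistance is R1‖R2 = 99.93 Ω.
Fractional drop under load = R_th/(R_th + R_L) = 99.93 / (99.93 + 1980) = 0.04805.
So the output falls by 4.80 %.

4.80 %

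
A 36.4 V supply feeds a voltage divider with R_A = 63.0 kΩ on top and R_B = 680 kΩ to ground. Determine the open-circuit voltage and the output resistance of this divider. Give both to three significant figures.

V_th is the open-circuit tap voltage: 36.4 × 680/(63.0 + 680) = 33.3 V.
With the supply zeroed, R_A and R_B appear in parallel from the tap: R_th = R_A‖R_B = (63.0 × 680)/743.0 = 57.7 kΩ.

V_th = 33.3 V, R_th = 57.7 kΩ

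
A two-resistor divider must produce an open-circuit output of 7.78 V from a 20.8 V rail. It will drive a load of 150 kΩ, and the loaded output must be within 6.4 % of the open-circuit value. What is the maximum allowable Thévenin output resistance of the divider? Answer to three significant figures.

R_th ≤ 10.3 kΩ

Loading drop = R_th/(R_th + R_L) ≤ 0.0640, so R_th ≤ R_L · ε/(1−ε) = 150 kΩ × 0.0640/0.9360 = 10.3 kΩ.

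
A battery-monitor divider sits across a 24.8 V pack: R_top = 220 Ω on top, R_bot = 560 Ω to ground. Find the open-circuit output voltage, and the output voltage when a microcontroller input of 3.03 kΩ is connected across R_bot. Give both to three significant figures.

Unloaded: 17.8 V; loaded: 16.9 V

Open-circuit: V = 24.8 × 560/(220 + 560) = 17.8 V.
With the load, R_bot becomes R_bot‖R_L = 472.6 Ω, so V = 24.8 × 472.6/692.6 = 16.9 V.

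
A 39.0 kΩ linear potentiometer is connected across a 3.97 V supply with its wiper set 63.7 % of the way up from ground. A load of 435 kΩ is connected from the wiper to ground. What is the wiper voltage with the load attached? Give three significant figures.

V ≈ 2.48 V

The wiper splits the pot into (1−α)R = 14.16 kΩ above and αR = 24.84 kΩ below.
Lower section ‖ load = 23.50 kΩ.
V_wiper = 3.97 × 23.50/(14.16 + 23.50) = 2.48 V.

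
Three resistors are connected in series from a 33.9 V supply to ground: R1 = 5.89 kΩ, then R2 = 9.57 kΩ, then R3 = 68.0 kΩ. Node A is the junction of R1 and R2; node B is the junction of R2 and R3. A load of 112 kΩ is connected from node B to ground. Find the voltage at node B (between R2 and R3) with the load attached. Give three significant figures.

At node B, R3 is in parallel with the load: R3‖R_L = 42.31 kΩ.
Below node A the resistance is R2 + (R3‖R_L) = 51.88 kΩ, so V_A = 33.9 × 51.88/57.77 = 30.44 V.
Then V_B = V_A × (R3‖R_L)/(R2 + R3‖R_L) = 30.44 × 42.31/51.88 = 24.8 V.

V ≈ 24.8 V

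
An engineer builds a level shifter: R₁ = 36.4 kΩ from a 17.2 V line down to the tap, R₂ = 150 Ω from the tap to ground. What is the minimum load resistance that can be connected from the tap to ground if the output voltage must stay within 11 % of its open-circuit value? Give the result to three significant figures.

R_L(min) ≈ 1.21 kΩ

Output resistance R_th = R₁‖R₂ = (36400 × 150)/36550 = 149.4 Ω.
The fractional drop is R_th/(R_th + R_L); requiring this ≤ 0.110 gives R_L ≥ R_th(1/0.110 − 1) = 149.4 × 8.091 = 1.21 kΩ.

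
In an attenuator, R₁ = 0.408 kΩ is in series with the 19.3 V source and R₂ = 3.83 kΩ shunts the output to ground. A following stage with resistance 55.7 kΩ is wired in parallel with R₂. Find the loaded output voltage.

The load sits in parallel with R₂: R₂‖R_L = (3830 × 55700) / (3830 + 55700) = 3584 Ω.
V_out = 19.3 × 3584 / (408 + 3584) = 19.3 × 3584/3992 = 17.3 V.
(Unloaded it would have been 17.4 V.)

V_out ≈ 17.3 V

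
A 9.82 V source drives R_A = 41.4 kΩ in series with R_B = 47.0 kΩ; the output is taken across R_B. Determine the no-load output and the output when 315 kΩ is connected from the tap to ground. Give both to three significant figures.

Unloaded: 5.22 V; loaded: 4.88 V

Open-circuit: V = 9.82 × 47.0/(41.4 + 47.0) = 5.22 V.
With the load, R_B becomes R_B‖R_L = 40.90 kΩ, so V = 9.82 × 40.90/82.30 = 4.88 V.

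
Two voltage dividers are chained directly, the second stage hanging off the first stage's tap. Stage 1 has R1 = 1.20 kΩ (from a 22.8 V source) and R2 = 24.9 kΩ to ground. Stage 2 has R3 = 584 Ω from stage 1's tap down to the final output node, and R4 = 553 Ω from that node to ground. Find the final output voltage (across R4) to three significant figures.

V_out ≈ 5.27 V

Stage 2 presents R3+R4 = 1137 Ω as a load on stage 1's tap.
Stage 1's lower leg becomes R2‖(R3+R4) = 1087 Ω, so V_mid = 22.8 × 1087/2287 = 10.84 V.
Stage 2 is itself unloaded: V_out = V_mid × R4/(R3+R4) = 10.84 × 553/1137 = 5.27 V.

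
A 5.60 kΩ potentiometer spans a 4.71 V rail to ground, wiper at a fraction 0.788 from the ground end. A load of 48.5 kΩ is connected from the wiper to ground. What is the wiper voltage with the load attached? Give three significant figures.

V ≈ 3.64 V

The wiper splits the pot into (1−α)R = 1.187 kΩ above and αR = 4.413 kΩ below.
Lower section ‖ load = 4.045 kΩ.
V_wiper = 4.71 × 4.045/(1.187 + 4.045) = 3.64 V.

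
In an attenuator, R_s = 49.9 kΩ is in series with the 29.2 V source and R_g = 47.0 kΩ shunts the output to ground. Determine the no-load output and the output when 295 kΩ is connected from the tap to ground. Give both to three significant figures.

Open-circuit: V = 29.2 × 47.0/(49.9 + 47.0) = 14.2 V.
With the load, R_g becomes R_g‖R_L = 40.54 kΩ, so V = 29.2 × 40.54/90.44 = 13.1 V.

Unloaded: 14.2 V; loaded: 13.1 V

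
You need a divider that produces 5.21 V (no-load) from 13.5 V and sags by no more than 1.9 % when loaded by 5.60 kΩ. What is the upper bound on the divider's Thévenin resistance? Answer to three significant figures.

R_th ≤ 108 Ω

Loading drop = R_th/(R_th + R_L) ≤ 0.0190, so R_th ≤ R_L · ε/(1−ε) = 5.60 kΩ × 0.0190/0.9810 = 108 Ω.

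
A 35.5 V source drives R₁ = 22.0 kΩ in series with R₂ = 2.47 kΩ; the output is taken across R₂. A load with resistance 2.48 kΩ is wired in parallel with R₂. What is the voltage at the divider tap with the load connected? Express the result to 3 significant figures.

The load sits in parallel with R₂: R₂‖R_L = (2.47 × 2.48) / (2.47 + 2.48) = 1.237 kΩ.
V_out = 35.5 × 1.237 / (22.0 + 1.237) = 35.5 × 1.237/23.24 = 1.89 V.
(Unloaded it would have been 3.58 V.)

V_out ≈ 1.89 V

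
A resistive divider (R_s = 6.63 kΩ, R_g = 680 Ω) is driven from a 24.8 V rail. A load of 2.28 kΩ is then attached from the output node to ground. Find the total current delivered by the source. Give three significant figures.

R_g‖R_L = 523.8 Ω, so the source sees R_s + R_g‖R_L = 7154 Ω.
I = 24.8 V / 7154 Ω = 3.47 mA.

I ≈ 3.47 mA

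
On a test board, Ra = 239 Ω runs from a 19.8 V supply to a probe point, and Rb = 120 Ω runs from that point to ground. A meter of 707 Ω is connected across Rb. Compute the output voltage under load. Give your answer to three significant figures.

V_out ≈ 5.95 V

The load sits in parallel with Rb: Rb‖R_L = (120 × 707) / (120 + 707) = 102.6 Ω.
V_out = 19.8 × 102.6 / (239 + 102.6) = 19.8 × 102.6/341.6 = 5.95 V.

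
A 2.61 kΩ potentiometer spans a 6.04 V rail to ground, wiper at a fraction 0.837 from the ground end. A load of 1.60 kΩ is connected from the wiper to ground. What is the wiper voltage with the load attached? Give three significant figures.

The wiper splits the pot into (1−α)R = 425.4 Ω above and αR = 2185 Ω below.
Lower section ‖ load = 923.6 Ω.
V_wiper = 6.04 × 923.6/(425.4 + 923.6) = 4.14 V.

V ≈ 4.14 V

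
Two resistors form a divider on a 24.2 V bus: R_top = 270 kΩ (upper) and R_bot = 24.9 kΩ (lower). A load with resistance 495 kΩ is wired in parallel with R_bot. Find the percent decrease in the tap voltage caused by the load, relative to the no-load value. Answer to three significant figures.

4.40 %

The divider's output (Thévenin) resistance is R_top‖R_bot = 22.80 kΩ.
Fractional drop under load = R_th/(R_th + R_L) = 22.80 / (22.80 + 495) = 0.04403.
So the output falls by 4.40 %.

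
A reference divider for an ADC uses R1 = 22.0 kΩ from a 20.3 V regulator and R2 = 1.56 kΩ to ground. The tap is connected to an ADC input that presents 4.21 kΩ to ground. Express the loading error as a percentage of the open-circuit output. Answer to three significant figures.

25.7 %

Unloaded V = 20.3 × 1.56/23.56 = 1.344 V.
Loaded: R2‖R_L = 1.138 kΩ, giving V = 20.3 × 1.138/23.14 = 0.9986 V.
Drop = (1.344 − 0.9986) / 1.344 = 25.7 %.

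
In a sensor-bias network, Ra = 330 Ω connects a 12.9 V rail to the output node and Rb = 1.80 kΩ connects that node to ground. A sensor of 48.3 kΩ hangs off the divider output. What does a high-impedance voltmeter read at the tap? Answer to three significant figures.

The load sits in parallel with Rb: Rb‖R_L = (1800 × 48300) / (1800 + 48300) = 1735 Ω.
V_out = 12.9 × 1735 / (330 + 1735) = 12.9 × 1735/2065 = 10.8 V.

V_out ≈ 10.8 V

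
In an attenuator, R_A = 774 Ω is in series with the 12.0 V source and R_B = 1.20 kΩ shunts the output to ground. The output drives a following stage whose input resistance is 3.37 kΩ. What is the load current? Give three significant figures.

I_L ≈ 1.90 mA

R_B‖R_L = 884.9 Ω; V_out = 12.0 × 884.9/1659 = 6.401 V.
I_L = V_out / R_L = 6.401 / 3.37 kΩ = 1.90 mA.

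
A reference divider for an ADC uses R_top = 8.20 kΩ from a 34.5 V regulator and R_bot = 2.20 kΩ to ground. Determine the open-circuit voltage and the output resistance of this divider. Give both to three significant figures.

V_th = 7.30 V, R_th = 1.73 kΩ

V_th is the open-circuit tap voltage: 34.5 × 2.20/(8.20 + 2.20) = 7.30 V.
With the supply zeroed, R_top and R_bot appear in parallel from the tap: R_th = R_top‖R_bot = (8.20 × 2.20)/10.40 = 1.73 kΩ.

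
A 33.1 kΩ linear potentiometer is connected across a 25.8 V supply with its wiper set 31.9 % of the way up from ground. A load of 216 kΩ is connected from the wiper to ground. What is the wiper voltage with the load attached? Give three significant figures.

The wiper splits the pot into (1−α)R = 22.54 kΩ above and αR = 10.56 kΩ below.
Lower section ‖ load = 10.07 kΩ.
V_wiper = 25.8 × 10.07/(22.54 + 10.07) = 7.97 V.

V ≈ 7.97 V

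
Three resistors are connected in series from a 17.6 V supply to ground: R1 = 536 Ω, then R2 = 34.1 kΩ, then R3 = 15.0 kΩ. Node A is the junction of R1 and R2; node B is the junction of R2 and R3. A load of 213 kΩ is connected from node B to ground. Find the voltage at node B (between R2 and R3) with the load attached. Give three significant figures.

At node B, R3 is in parallel with the load: R3‖R_L = 14010 Ω.
Below node A the resistance is R2 + (R3‖R_L) = 48110 Ω, so V_A = 17.6 × 48110/48650 = 17.41 V.
Then V_B = V_A × (R3‖R_L)/(R2 + R3‖R_L) = 17.41 × 14010/48110 = 5.07 V.

V ≈ 5.07 V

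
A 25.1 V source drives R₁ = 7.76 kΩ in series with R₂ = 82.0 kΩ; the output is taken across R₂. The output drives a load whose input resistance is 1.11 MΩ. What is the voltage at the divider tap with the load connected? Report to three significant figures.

The load sits in parallel with R₂: R₂‖R_L = (82.0 × 1110) / (82.0 + 1110) = 76.36 kΩ.
V_out = 25.1 × 76.36 / (7.76 + 76.36) = 25.1 × 76.36/84.12 = 22.8 V.

V_out ≈ 22.8 V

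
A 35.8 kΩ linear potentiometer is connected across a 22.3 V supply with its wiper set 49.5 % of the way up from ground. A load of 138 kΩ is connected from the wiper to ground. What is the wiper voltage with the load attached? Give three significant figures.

V ≈ 10.4 V

The wiper splits the pot into (1−α)R = 18.08 kΩ above and αR = 17.72 kΩ below.
Lower section ‖ load = 15.70 kΩ.
V_wiper = 22.3 × 15.70/(18.08 + 15.70) = 10.4 V.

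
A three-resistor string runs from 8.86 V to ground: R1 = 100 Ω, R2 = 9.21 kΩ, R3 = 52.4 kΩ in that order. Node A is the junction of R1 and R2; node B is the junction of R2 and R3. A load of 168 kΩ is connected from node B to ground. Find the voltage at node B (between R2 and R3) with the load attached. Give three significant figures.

At node B, R3 is in parallel with the load: R3‖R_L = 39940 Ω.
Below node A the resistance is R2 + (R3‖R_L) = 49150 Ω, so V_A = 8.86 × 49150/49250 = 8.842 V.
Then V_B = V_A × (R3‖R_L)/(R2 + R3‖R_L) = 8.842 × 39940/49150 = 7.19 V.

V ≈ 7.19 V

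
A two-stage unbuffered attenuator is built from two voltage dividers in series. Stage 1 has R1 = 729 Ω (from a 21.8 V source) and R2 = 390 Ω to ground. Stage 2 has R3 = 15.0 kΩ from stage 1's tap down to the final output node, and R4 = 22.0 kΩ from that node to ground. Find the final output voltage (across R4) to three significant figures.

Stage 2 presents R3+R4 = 37000 Ω as a load on stage 1's tap.
Stage 1's lower leg becomes R2‖(R3+R4) = 385.9 Ω, so V_mid = 21.8 × 385.9/1115 = 7.546 V.
Stage 2 is itself unloaded: V_out = V_mid × R4/(R3+R4) = 7.546 × 22000/37000 = 4.49 V.

V_out ≈ 4.49 V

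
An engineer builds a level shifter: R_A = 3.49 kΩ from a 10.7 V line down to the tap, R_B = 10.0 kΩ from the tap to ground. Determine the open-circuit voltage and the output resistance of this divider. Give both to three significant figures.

V_th = 7.93 V, R_th = 2.59 kΩ

V_th is the open-circuit tap voltage: 10.7 × 10.0/(3.49 + 10.0) = 7.93 V.
With the supply zeroed, R_A and R_B appear in parallel from the tap: R_th = R_A‖R_B = (3.49 × 10.0)/13.49 = 2.59 kΩ.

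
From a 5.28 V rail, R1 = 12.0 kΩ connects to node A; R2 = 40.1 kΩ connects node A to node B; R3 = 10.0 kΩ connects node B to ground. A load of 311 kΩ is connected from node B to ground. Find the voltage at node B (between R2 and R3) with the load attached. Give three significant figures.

V ≈ 0.828 V

At node B, R3 is in parallel with the load: R3‖R_L = 9.688 kΩ.
Below node A the resistance is R2 + (R3‖R_L) = 49.79 kΩ, so V_A = 5.28 × 49.79/61.79 = 4.255 V.
Then V_B = V_A × (R3‖R_L)/(R2 + R3‖R_L) = 4.255 × 9.688/49.79 = 0.828 V.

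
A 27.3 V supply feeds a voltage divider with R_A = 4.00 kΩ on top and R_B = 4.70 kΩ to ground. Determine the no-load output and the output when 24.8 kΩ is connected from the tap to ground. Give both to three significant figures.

Unloaded: 14.7 V; loaded: 13.6 V

Open-circuit: V = 27.3 × 4.70/(4.00 + 4.70) = 14.7 V.
With the load, R_B becomes R_B‖R_L = 3.951 kΩ, so V = 27.3 × 3.951/7.951 = 13.6 V.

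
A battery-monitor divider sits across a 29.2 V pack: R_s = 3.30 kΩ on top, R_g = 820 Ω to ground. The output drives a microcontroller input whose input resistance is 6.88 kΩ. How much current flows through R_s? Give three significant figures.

R_g‖R_L = 732.7 Ω, so the source sees R_s + R_g‖R_L = 4033 Ω.
I = 29.2 V / 4033 Ω = 7.24 mA.

I ≈ 7.24 mA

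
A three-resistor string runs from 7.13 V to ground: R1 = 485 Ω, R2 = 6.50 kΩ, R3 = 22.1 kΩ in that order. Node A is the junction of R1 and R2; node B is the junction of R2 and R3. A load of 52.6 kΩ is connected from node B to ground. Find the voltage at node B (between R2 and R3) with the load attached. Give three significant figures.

At node B, R3 is in parallel with the load: R3‖R_L = 15560 Ω.
Below node A the resistance is R2 + (R3‖R_L) = 22060 Ω, so V_A = 7.13 × 22060/22550 = 6.977 V.
Then V_B = V_A × (R3‖R_L)/(R2 + R3‖R_L) = 6.977 × 15560/22060 = 4.92 V.

V ≈ 4.92 V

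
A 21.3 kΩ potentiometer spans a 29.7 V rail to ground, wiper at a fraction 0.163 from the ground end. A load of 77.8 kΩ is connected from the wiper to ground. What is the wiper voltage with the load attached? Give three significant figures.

The wiper splits the pot into (1−α)R = 17.83 kΩ above and αR = 3.472 kΩ below.
Lower section ‖ load = 3.324 kΩ.
V_wiper = 29.7 × 3.324/(17.83 + 3.324) = 4.67 V.

V ≈ 4.67 V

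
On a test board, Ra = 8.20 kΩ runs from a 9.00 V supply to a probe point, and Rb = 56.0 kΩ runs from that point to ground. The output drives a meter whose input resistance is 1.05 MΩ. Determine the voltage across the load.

V_out ≈ 7.80 V

The load sits in parallel with Rb: Rb‖R_L = (56.0 × 1050) / (56.0 + 1050) = 53.16 kΩ.
V_out = 9.00 × 53.16 / (8.20 + 53.16) = 9.00 × 53.16/61.36 = 7.80 V.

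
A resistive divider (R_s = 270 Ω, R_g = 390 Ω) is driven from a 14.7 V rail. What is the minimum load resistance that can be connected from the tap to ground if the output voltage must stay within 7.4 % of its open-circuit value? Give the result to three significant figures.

R_L(min) ≈ 2.00 kΩ

Output resistance R_th = R_s‖R_g = (270 × 390)/660.0 = 159.5 Ω.
The fractional drop is R_th/(R_th + R_L); requiring this ≤ 0.0740 gives R_L ≥ R_th(1/0.0740 − 1) = 159.5 × 12.51 = 2.00 kΩ.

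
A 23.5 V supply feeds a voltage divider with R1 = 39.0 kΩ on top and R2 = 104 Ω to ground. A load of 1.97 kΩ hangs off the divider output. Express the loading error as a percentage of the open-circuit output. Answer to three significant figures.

The divider's output (Thévenin) resistance is R1‖R2 = 103.7 Ω.
Fractional drop under load = R_th/(R_th + R_L) = 103.7 / (103.7 + 1970) = 0.05002.
So the output falls by 5.00 %.

5.00 %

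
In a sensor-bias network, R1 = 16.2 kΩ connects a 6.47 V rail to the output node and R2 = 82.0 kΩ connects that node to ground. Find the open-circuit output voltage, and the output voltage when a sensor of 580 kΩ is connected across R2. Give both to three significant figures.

Unloaded: 5.40 V; loaded: 5.28 V

Open-circuit: V = 6.47 × 82.0/(16.2 + 82.0) = 5.40 V.
With the load, R2 becomes R2‖R_L = 71.84 kΩ, so V = 6.47 × 71.84/88.04 = 5.28 V.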